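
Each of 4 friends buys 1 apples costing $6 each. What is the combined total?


Cost per person:
1 x $6 = $6
Group total:
4 x $6 = $24

$24


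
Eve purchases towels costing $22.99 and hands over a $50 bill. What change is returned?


Start with the amount paid:
$50
Subtract the price:
$50 - $22.99 = $27.01

$27.01


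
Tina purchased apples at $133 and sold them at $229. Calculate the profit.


Selling price = $229
Cost price = $133
Profit = selling price - cost price:
Profit = $229 - $133 = $96

$96


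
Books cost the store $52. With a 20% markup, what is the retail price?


Calculate the markup amount:
20% of $52 = $10.40
Add to cost:
$52 + $10.40 = $62.40

$62.40


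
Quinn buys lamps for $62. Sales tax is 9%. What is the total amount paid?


Calculate the tax:
9% of $62 = $5.58
Add tax to price:
$62 + $5.58 = $67.58

$67.58


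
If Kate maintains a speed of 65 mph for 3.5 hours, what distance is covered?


Use the formula: distance = speed x time
Speed = 65 mph, Time = 3.5 hours
65 x 3.5 = 227.5 miles

227.5 miles


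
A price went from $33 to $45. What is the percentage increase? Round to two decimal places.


Find the absolute change:
|45 - 33| = 12
Divide by original and multiply by 100:
12 / 33 x 100 = 36.3636...% ≈ 36.36%

36.36%


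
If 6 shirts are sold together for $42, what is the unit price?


Total cost: $42
Number of items: 6
Unit price: $42 / 6 = $7

$7


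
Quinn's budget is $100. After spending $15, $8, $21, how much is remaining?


Add up expenses:
$15 + $8 + $21 = $44
Subtract from budget:
$100 - $44 = $56

$56


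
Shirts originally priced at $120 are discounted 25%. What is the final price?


Calculate the discount amount:
25% of $120 = $30
Subtract from original:
$120 - $30 = $90

$90


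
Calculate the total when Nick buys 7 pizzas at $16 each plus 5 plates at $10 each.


Cost of pizzas:
7 x $16 = $112
Cost of plates:
5 x $10 = $50
Add both:
$112 + $50 = $162

$162


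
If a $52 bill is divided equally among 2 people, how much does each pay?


Total bill: $52
Number of people: 2
Each pays: $52 / 2 = $26

$26


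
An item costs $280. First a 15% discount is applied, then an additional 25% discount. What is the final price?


First discount:
15% of $280 = $42
Price after first discount:
$280 - $42 = $238
Second discount:
25% of $238 = $59.50
Final price:
$238 - $59.50 = $178.50

$178.50


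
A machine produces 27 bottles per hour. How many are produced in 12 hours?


Production rate: 27 bottles per hour
Time: 12 hours
Total: 27 x 12 = 324 bottles

324 bottles


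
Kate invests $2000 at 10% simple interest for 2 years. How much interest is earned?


Use the formula I = P x R x T / 100
P x R x T = 2000 x 10 x 2 = 40000
I = 40000 / 100 = $400

$400


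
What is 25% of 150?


Convert percentage to decimal:
25% = 0.25
Multiply:
150 x 0.25 = 37.5

37.5


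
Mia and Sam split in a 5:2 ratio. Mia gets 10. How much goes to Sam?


Find the multiplier:
10 / 5 = 2
Apply to Sam's share:
2 x 2 = 4

4


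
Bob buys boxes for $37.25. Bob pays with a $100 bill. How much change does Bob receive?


Start with the amount paid:
$100
Subtract the price:
$100 - $37.25 = $62.75

$62.75


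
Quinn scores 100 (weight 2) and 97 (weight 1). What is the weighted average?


Weighted sum:
2 x 100 + 1 x 97 = 297
Total weight:
2 + 1 = 3
Weighted average:
297 / 3 = 99

99


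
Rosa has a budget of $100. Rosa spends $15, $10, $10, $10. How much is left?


Add up expenses:
$15 + $10 + $10 + $10 = $45
Subtract from budget:
$100 - $45 = $55

$55


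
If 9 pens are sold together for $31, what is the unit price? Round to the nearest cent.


Total cost: $31
Number of items: 9
Unit price: $31 / 9 = $3.4444... ≈ $3.44

$3.44


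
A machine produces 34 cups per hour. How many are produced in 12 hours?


Production rate: 34 cups per hour
Time: 12 hours
Total: 34 x 12 = 408 cups

408 cups


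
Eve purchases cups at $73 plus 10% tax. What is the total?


Calculate the tax:
10% of $73 = $7.30
Add tax to price:
$73 + $7.30 = $80.30

$80.30


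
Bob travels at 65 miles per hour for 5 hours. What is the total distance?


Use the formula: distance = speed x time
Speed = 65 mph, Time = 5 hours
65 x 5 = 325 miles

325 miles


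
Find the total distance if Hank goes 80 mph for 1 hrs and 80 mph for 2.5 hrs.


Leg 1 distance:
80 x 1 = 80 miles
Leg 2 distance:
80 x 2.5 = 200 miles
Total distance:
80 + 200 = 280 miles

280 miles


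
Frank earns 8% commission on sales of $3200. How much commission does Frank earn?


Convert rate to decimal:
8% = 0.08
Multiply by sales:
$3200 x 0.08 = $256

$256


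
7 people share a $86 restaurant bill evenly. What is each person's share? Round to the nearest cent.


Total bill: $86
Number of people: 7
Each pays: $86 / 7 = $12.2857... ≈ $12.29

$12.29


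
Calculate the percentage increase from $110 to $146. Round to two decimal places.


Find the absolute change:
|146 - 110| = 36
Divide by original and multiply by 100:
36 / 110 x 100 = 32.7272...% ≈ 32.73%

32.73%


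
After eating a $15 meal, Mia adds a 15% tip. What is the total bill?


Calculate the tip:
15% of $15 = $2.25
Add tip to meal cost:
$15 + $2.25 = $17.25

$17.25


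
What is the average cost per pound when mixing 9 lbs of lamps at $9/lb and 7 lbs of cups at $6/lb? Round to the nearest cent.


Cost of lamps:
9 x $9 = $81
Cost of cups:
7 x $6 = $42
Total cost: $81 + $42 = $123
Total weight: 16 lbs
Average: $123 / 16 = $7.6875 ≈ $7.69/lb

$7.69/lb


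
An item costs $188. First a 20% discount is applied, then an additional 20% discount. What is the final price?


First discount:
20% of $188 = $37.60
Price after first discount:
$188 - $37.60 = $150.40
Second discount:
20% of $150.40 = $30.08
Final price:
$150.40 - $30.08 = $120.32

$120.32


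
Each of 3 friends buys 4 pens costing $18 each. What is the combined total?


Cost per person:
4 x $18 = $72
Group total:
3 x $72 = $216

$216


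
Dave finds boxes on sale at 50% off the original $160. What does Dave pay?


Calculate the discount amount:
50% of $160 = $80
Subtract from original:
$160 - $80 = $80

$80


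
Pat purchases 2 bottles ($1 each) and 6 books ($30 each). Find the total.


Cost of bottles:
2 x $1 = $2
Cost of books:
6 x $30 = $180
Add both:
$2 + $180 = $182

$182


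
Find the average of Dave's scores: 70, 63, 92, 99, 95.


Add the scores:
70 + 63 + 92 + 99 + 95 = 419
Divide by the number of tests:
419 / 5 = 83.8

83.8


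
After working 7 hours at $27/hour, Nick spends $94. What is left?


Calculate earnings:
7 x $27 = $189
Subtract spending:
$189 - $94 = $95

$95


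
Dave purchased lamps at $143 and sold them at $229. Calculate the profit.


Selling price = $229
Cost price = $143
Profit = selling price - cost price:
Profit = $229 - $143 = $86

$86


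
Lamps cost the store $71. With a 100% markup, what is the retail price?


Calculate the markup amount:
100% of $71 = $71
Add to cost:
$71 + $71 = $142

$142


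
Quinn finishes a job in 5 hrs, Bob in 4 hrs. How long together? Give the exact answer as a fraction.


Quinn's rate: 1/5 of the job per hour
Bob's rate: 1/4 of the job per hour
Combined rate: 1/5 + 1/4 = 9/20 per hour
Time = 1 / (9/20) = 20/9 hours (≈ 2.22 hours)

20/9 hours


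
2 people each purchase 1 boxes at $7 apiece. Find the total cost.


Cost per person:
1 x $7 = $7
Group total:
2 x $7 = $14

$14


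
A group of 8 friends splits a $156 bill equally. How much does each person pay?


Total bill: $156
Number of people: 8
Each pays: $156 / 8 = $19.50

$19.50


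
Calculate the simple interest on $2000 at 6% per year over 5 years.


Use the formula I = P x R x T / 100
P x R x T = 2000 x 6 x 5 = 60000
I = 60000 / 100 = $600

$600


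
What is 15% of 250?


Convert percentage to decimal:
15% = 0.15
Multiply:
250 x 0.15 = 37.5

37.5


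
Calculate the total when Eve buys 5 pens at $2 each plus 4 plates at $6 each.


Cost of pens:
5 x $2 = $10
Cost of plates:
4 x $6 = $24
Add both:
$10 + $24 = $34

$34


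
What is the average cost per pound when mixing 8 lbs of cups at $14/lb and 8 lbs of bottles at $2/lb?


Cost of cups:
8 x $14 = $112
Cost of bottles:
8 x $2 = $16
Total cost: $112 + $16 = $128
Total weight: 16 lbs
Average: $128 / 16 = $8/lb

$8/lb


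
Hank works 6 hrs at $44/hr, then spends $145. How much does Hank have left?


Calculate earnings:
6 x $44 = $264
Subtract spending:
$264 - $145 = $119

$119


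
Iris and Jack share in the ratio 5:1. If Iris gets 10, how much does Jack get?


Find the multiplier:
10 / 5 = 2
Apply to Jack's share:
1 x 2 = 2

2


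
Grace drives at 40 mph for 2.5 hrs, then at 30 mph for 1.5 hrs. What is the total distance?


Leg 1 distance:
40 x 2.5 = 100 miles
Leg 2 distance:
30 x 1.5 = 45 miles
Total distance:
100 + 45 = 145 miles

145 miles


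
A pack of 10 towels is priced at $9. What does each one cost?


Total cost: $9
Number of items: 10
Unit price: $9 / 10 = $0.90

$0.90


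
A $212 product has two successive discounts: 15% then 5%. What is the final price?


First discount:
15% of $212 = $31.80
Price after first discount:
$212 - $31.80 = $180.20
Second discount:
5% of $180.20 = $9.01
Final price:
$180.20 - $9.01 = $171.19

$171.19


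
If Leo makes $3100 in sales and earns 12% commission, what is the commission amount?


Convert rate to decimal:
12% = 0.12
Multiply by sales:
$3100 x 0.12 = $372

$372


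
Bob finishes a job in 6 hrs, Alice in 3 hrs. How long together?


Bob's rate: 1/6 of the job per hour
Alice's rate: 1/3 of the job per hour
Combined rate: 1/6 + 1/3 = 1/2 per hour
Time = 1 / (1/2) = 2 hours

2 hours


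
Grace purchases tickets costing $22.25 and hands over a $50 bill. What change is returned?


Start with the amount paid:
$50
Subtract the price:
$50 - $22.25 = $27.75

$27.75


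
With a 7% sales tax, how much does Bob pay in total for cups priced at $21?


Calculate the tax:
7% of $21 = $1.47
Add tax to price:
$21 + $1.47 = $22.47

$22.47


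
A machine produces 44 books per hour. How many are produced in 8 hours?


Production rate: 44 books per hour
Time: 8 hours
Total: 44 x 8 = 352 books

352 books


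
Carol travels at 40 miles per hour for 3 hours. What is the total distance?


Use the formula: distance = speed x time
Speed = 40 mph, Time = 3 hours
40 x 3 = 120 miles

120 miles


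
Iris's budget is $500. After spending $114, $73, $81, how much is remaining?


Add up expenses:
$114 + $73 + $81 = $268
Subtract from budget:
$500 - $268 = $232

$232


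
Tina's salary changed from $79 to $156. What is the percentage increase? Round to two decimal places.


Find the absolute change:
|156 - 79| = 77
Divide by original and multiply by 100:
77 / 79 x 100 = 97.4683...% ≈ 97.47%

97.47%


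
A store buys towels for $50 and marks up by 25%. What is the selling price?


Calculate the markup amount:
25% of $50 = $12.50
Add to cost:
$50 + $12.50 = $62.50

$62.50


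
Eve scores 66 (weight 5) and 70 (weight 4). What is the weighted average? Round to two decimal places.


Weighted sum:
5 x 66 + 4 x 70 = 610
Total weight:
5 + 4 = 9
Weighted average:
610 / 9 = 67.7777... ≈ 67.78

67.78


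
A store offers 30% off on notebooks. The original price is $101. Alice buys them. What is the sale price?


Calculate the discount amount:
30% of $101 = $30.30
Subtract from original:
$101 - $30.30 = $70.70

$70.70


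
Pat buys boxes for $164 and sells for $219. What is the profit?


Selling price = $219
Cost price = $164
Profit = selling price - cost price:
Profit = $219 - $164 = $55

$55


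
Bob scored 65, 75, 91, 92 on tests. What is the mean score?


Add the scores:
65 + 75 + 91 + 92 = 323
Divide by the number of tests:
323 / 4 = 80.75

80.75


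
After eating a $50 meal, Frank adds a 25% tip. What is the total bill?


Calculate the tip:
25% of $50 = $12.50
Add tip to meal cost:
$50 + $12.50 = $62.50

$62.50


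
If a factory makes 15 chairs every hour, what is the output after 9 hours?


Production rate: 15 chairs per hour
Time: 9 hours
Total: 15 x 9 = 135 chairs

135 chairs


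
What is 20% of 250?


Convert percentage to decimal:
20% = 0.2
Multiply:
250 x 0.2 = 50

50


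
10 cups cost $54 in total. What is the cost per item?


Total cost: $54
Number of items: 10
Unit price: $54 / 10 = $5.40

$5.40


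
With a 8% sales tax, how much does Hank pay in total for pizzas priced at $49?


Calculate the tax:
8% of $49 = $3.92
Add tax to price:
$49 + $3.92 = $52.92

$52.92


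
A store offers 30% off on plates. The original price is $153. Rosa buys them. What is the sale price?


Calculate the discount amount:
30% of $153 = $45.90
Subtract from original:
$153 - $45.90 = $107.10

$107.10


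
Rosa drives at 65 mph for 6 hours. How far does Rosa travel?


Use the formula: distance = speed x time
Speed = 65 mph, Time = 6 hours
65 x 6 = 390 miles

390 miles


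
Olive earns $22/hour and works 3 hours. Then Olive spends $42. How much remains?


Calculate earnings:
3 x $22 = $66
Subtract spending:
$66 - $42 = $24

$24


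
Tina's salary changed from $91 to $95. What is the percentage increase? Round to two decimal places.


Find the absolute change:
|95 - 91| = 4
Divide by original and multiply by 100:
4 / 91 x 100 = 4.3956...% ≈ 4.4%

4.4%


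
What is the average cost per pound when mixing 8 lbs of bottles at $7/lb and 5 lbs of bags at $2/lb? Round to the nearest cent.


Cost of bottles:
8 x $7 = $56
Cost of bags:
5 x $2 = $10
Total cost: $56 + $10 = $66
Total weight: 13 lbs
Average: $66 / 13 = $5.0769... ≈ $5.08/lb

$5.08/lb


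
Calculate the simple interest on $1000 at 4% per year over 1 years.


Use the formula I = P x R x T / 100
P x R x T = 1000 x 4 x 1 = 4000
I = 4000 / 100 = $40

$40


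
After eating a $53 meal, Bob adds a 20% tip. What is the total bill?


Calculate the tip:
20% of $53 = $10.60
Add tip to meal cost:
$53 + $10.60 = $63.60

$63.60


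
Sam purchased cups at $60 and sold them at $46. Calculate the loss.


Selling price = $46
Cost price = $60
Loss = cost price - selling price:
Loss = $60 - $46 = $14

$14


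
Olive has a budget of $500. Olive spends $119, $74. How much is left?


Add up expenses:
$119 + $74 = $193
Subtract from budget:
$500 - $193 = $307

$307


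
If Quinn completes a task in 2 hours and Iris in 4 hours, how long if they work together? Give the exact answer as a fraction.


Quinn's rate: 1/2 of the job per hour
Iris's rate: 1/4 of the job per hour
Combined rate: 1/2 + 1/4 = 3/4 per hour
Time = 1 / (3/4) = 4/3 hours (≈ 1.33 hours)

4/3 hours


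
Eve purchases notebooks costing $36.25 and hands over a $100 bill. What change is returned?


Start with the amount paid:
$100
Subtract the price:
$100 - $36.25 = $63.75

$63.75


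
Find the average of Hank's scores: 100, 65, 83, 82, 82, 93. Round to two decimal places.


Add the scores:
100 + 65 + 83 + 82 + 82 + 93 = 505
Divide by the number of tests:
505 / 6 = 84.1666... ≈ 84.17

84.17


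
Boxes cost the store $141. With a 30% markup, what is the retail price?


Calculate the markup amount:
30% of $141 = $42.30
Add to cost:
$141 + $42.30 = $183.30

$183.30


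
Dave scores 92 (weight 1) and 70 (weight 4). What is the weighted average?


Weighted sum:
1 x 92 + 4 x 70 = 372
Total weight:
1 + 4 = 5
Weighted average:
372 / 5 = 74.4

74.4


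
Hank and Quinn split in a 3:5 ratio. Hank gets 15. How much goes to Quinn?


Find the multiplier:
15 / 3 = 5
Apply to Quinn's share:
5 x 5 = 25

25


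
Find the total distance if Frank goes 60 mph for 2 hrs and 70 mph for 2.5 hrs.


Leg 1 distance:
60 x 2 = 120 miles
Leg 2 distance:
70 x 2.5 = 175 miles
Total distance:
120 + 175 = 295 miles

295 miles


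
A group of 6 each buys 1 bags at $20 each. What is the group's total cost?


Cost per person:
1 x $20 = $20
Group total:
6 x $20 = $120

$120


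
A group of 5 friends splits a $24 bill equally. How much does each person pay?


Total bill: $24
Number of people: 5
Each pays: $24 / 5 = $4.80

$4.80


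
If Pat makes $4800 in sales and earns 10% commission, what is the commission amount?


Convert rate to decimal:
10% = 0.1
Multiply by sales:
$4800 x 0.1 = $480

$480


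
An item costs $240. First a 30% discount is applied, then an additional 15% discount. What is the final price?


First discount:
30% of $240 = $72
Price after first discount:
$240 - $72 = $168
Second discount:
15% of $168 = $25.20
Final price:
$168 - $25.20 = $142.80

$142.80


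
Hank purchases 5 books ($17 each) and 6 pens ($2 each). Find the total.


Cost of books:
5 x $17 = $85
Cost of pens:
6 x $2 = $12
Add both:
$85 + $12 = $97

$97


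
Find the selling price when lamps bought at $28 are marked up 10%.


Calculate the markup amount:
10% of $28 = $2.80
Add to cost:
$28 + $2.80 = $30.80

$30.80


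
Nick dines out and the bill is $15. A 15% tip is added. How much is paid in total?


Calculate the tip:
15% of $15 = $2.25
Add tip to meal cost:
$15 + $2.25 = $17.25

$17.25


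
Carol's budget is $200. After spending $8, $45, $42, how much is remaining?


Add up expenses:
$8 + $45 + $42 = $95
Subtract from budget:
$200 - $95 = $105

$105


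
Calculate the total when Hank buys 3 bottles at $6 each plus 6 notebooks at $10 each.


Cost of bottles:
3 x $6 = $18
Cost of notebooks:
6 x $10 = $60
Add both:
$18 + $60 = $78

$78


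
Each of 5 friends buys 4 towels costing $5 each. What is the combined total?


Cost per person:
4 x $5 = $20
Group total:
5 x $20 = $100

$100


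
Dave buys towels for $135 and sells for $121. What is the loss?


Selling price = $121
Cost price = $135
Loss = cost price - selling price:
Loss = $135 - $121 = $14

$14


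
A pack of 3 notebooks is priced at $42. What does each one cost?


Total cost: $42
Number of items: 3
Unit price: $42 / 3 = $14

$14


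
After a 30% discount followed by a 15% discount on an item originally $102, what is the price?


First discount:
30% of $102 = $30.60
Price after first discount:
$102 - $30.60 = $71.40
Second discount:
15% of $71.40 = $10.71
Final price:
$71.40 - $10.71 = $60.69

$60.69


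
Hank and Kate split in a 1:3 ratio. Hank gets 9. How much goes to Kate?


Find the multiplier:
9 / 1 = 9
Apply to Kate's share:
3 x 9 = 27

27


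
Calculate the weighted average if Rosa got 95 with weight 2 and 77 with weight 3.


Weighted sum:
2 x 95 + 3 x 77 = 421
Total weight:
2 + 3 = 5
Weighted average:
421 / 5 = 84.2

84.2


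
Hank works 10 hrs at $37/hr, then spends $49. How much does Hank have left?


Calculate earnings:
10 x $37 = $370
Subtract spending:
$370 - $49 = $321

$321


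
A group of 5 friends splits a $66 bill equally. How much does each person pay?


Total bill: $66
Number of people: 5
Each pays: $66 / 5 = $13.20

$13.20


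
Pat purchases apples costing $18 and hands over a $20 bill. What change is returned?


Start with the amount paid:
$20
Subtract the price:
$20 - $18 = $2

$2


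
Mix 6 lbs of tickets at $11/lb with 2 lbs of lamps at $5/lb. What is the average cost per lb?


Cost of tickets:
6 x $11 = $66
Cost of lamps:
2 x $5 = $10
Total cost: $66 + $10 = $76
Total weight: 8 lbs
Average: $76 / 8 = $9.50/lb

$9.50/lb


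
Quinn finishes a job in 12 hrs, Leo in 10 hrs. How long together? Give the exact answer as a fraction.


Quinn's rate: 1/12 of the job per hour
Leo's rate: 1/10 of the job per hour
Combined rate: 1/12 + 1/10 = 11/60 per hour
Time = 1 / (11/60) = 60/11 hours (≈ 5.45 hours)

60/11 hours


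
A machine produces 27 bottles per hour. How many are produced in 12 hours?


Production rate: 27 bottles per hour
Time: 12 hours
Total: 27 x 12 = 324 bottles

324 bottles


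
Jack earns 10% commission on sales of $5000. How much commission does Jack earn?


Convert rate to decimal:
10% = 0.1
Multiply by sales:
$5000 x 0.1 = $500

$500


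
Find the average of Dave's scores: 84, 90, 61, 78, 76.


Add the scores:
84 + 90 + 61 + 78 + 76 = 389
Divide by the number of tests:
389 / 5 = 77.8

77.8


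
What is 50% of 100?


Convert percentage to decimal:
50% = 0.5
Multiply:
100 x 0.5 = 50

50


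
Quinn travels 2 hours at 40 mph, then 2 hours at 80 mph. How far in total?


Leg 1 distance:
40 x 2 = 80 miles
Leg 2 distance:
80 x 2 = 160 miles
Total distance:
80 + 160 = 240 miles

240 miles


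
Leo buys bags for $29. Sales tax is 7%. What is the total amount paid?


Calculate the tax:
7% of $29 = $2.03
Add tax to price:
$29 + $2.03 = $31.03

$31.03


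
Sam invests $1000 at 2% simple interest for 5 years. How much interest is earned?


Use the formula I = P x R x T / 100
P x R x T = 1000 x 2 x 5 = 10000
I = 10000 / 100 = $100

$100


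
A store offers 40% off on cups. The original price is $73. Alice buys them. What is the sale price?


Calculate the discount amount:
40% of $73 = $29.20
Subtract from original:
$73 - $29.20 = $43.80

$43.80


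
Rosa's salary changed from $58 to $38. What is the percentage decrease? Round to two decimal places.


Find the absolute change:
|38 - 58| = 20
Divide by original and multiply by 100:
20 / 58 x 100 = 34.4827...% ≈ 34.48%

34.48%


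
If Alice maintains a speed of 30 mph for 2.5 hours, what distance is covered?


Use the formula: distance = speed x time
Speed = 30 mph, Time = 2.5 hours
30 x 2.5 = 75 miles

75 miles


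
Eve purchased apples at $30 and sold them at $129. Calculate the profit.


Selling price = $129
Cost price = $30
Profit = selling price - cost price:
Profit = $129 - $30 = $99

$99


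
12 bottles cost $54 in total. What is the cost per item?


Total cost: $54
Number of items: 12
Unit price: $54 / 12 = $4.50

$4.50


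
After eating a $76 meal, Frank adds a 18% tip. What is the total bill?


Calculate the tip:
18% of $76 = $13.68
Add tip to meal cost:
$76 + $13.68 = $89.68

$89.68


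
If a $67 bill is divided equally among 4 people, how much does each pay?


Total bill: $67
Number of people: 4
Each pays: $67 / 4 = $16.75

$16.75


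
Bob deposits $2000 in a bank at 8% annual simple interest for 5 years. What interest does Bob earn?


Use the formula I = P x R x T / 100
P x R x T = 2000 x 8 x 5 = 80000
I = 80000 / 100 = $800

$800


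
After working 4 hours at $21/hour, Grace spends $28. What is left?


Calculate earnings:
4 x $21 = $84
Subtract spending:
$84 - $28 = $56

$56


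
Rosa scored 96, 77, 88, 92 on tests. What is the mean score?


Add the scores:
96 + 77 + 88 + 92 = 353
Divide by the number of tests:
353 / 4 = 88.25

88.25


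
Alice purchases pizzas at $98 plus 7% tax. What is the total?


Calculate the tax:
7% of $98 = $6.86
Add tax to price:
$98 + $6.86 = $104.86

$104.86


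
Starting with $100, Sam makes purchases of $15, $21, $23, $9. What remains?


Add up expenses:
$15 + $21 + $23 + $9 = $68
Subtract from budget:
$100 - $68 = $32

$32


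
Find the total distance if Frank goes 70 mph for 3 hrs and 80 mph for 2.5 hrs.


Leg 1 distance:
70 x 3 = 210 miles
Leg 2 distance:
80 x 2.5 = 200 miles
Total distance:
210 + 200 = 410 miles

410 miles


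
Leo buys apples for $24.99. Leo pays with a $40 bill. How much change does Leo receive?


Start with the amount paid:
$40
Subtract the price:
$40 - $24.99 = $15.01

$15.01


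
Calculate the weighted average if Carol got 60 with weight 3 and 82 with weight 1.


Weighted sum:
3 x 60 + 1 x 82 = 262
Total weight:
3 + 1 = 4
Weighted average:
262 / 4 = 65.5

65.5


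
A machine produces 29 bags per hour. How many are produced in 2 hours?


Production rate: 29 bags per hour
Time: 2 hours
Total: 29 x 2 = 58 bags

58 bags


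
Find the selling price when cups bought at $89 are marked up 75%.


Calculate the markup amount:
75% of $89 = $66.75
Add to cost:
$89 + $66.75 = $155.75

$155.75


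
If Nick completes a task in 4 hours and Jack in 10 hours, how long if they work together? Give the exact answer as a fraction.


Nick's rate: 1/4 of the job per hour
Jack's rate: 1/10 of the job per hour
Combined rate: 1/4 + 1/10 = 7/20 per hour
Time = 1 / (7/20) = 20/7 hours (≈ 2.86 hours)

20/7 hours


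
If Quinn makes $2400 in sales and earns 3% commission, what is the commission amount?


Convert rate to decimal:
3% = 0.03
Multiply by sales:
$2400 x 0.03 = $72

$72


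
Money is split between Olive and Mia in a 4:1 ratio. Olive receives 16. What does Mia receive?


Find the multiplier:
16 / 4 = 4
Apply to Mia's share:
1 x 4 = 4

4


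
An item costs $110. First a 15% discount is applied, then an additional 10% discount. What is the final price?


First discount:
15% of $110 = $16.50
Price after first discount:
$110 - $16.50 = $93.50
Second discount:
10% of $93.50 = $9.35
Final price:
$93.50 - $9.35 = $84.15

$84.15


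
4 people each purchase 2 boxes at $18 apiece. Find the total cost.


Cost per person:
2 x $18 = $36
Group total:
4 x $36 = $144

$144


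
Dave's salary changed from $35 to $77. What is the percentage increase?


Find the absolute change:
|77 - 35| = 42
Divide by original and multiply by 100:
42 / 35 x 100 = 120%

120%


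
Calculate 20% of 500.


Convert percentage to decimal:
20% = 0.2
Multiply:
500 x 0.2 = 100

100


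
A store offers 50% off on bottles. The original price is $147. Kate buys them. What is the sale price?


Calculate the discount amount:
50% of $147 = $73.50
Subtract from original:
$147 - $73.50 = $73.50

$73.50


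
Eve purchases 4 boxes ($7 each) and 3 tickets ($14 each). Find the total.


Cost of boxes:
4 x $7 = $28
Cost of tickets:
3 x $14 = $42
Add both:
$28 + $42 = $70

$70


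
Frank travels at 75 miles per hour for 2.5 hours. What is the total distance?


Use the formula: distance = speed x time
Speed = 75 mph, Time = 2.5 hours
75 x 2.5 = 187.5 miles

187.5 miles


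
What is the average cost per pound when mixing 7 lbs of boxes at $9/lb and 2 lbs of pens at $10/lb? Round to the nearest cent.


Cost of boxes:
7 x $9 = $63
Cost of pens:
2 x $10 = $20
Total cost: $63 + $20 = $83
Total weight: 9 lbs
Average: $83 / 9 = $9.2222... ≈ $9.22/lb

$9.22/lb


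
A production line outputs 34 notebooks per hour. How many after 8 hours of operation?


Production rate: 34 notebooks per hour
Time: 8 hours
Total: 34 x 8 = 272 notebooks

272 notebooks


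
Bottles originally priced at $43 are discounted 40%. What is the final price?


Calculate the discount amount:
40% of $43 = $17.20
Subtract from original:
$43 - $17.20 = $25.80

$25.80


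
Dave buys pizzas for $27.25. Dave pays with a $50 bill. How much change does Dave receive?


Start with the amount paid:
$50
Subtract the price:
$50 - $27.25 = $22.75

$22.75


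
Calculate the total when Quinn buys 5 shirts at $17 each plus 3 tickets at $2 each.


Cost of shirts:
5 x $17 = $85
Cost of tickets:
3 x $2 = $6
Add both:
$85 + $6 = $91

$91


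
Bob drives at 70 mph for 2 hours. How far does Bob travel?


Use the formula: distance = speed x time
Speed = 70 mph, Time = 2 hours
70 x 2 = 140 miles

140 miles


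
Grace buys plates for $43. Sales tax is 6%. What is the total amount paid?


Calculate the tax:
6% of $43 = $2.58
Add tax to price:
$43 + $2.58 = $45.58

$45.58


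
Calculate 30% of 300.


Convert percentage to decimal:
30% = 0.3
Multiply:
300 x 0.3 = 90

90


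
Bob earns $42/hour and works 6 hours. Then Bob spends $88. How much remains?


Calculate earnings:
6 x $42 = $252
Subtract spending:
$252 - $88 = $164

$164


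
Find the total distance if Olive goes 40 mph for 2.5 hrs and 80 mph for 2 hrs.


Leg 1 distance:
40 x 2.5 = 100 miles
Leg 2 distance:
80 x 2 = 160 miles
Total distance:
100 + 160 = 260 miles

260 miles


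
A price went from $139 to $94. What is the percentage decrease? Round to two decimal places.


Find the absolute change:
|94 - 139| = 45
Divide by original and multiply by 100:
45 / 139 x 100 = 32.3741...% ≈ 32.37%

32.37%


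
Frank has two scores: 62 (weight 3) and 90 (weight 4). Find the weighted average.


Weighted sum:
3 x 62 + 4 x 90 = 546
Total weight:
3 + 4 = 7
Weighted average:
546 / 7 = 78

78


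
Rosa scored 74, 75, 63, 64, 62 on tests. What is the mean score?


Add the scores:
74 + 75 + 63 + 64 + 62 = 338
Divide by the number of tests:
338 / 5 = 67.6

67.6


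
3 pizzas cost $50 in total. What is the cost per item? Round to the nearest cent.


Total cost: $50
Number of items: 3
Unit price: $50 / 3 = $16.6666... ≈ $16.67

$16.67


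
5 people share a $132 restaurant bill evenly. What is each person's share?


Total bill: $132
Number of people: 5
Each pays: $132 / 5 = $26.40

$26.40


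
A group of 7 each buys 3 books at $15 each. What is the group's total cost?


Cost per person:
3 x $15 = $45
Group total:
7 x $45 = $315

$315


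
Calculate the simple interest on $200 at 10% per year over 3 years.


Use the formula I = P x R x T / 100
P x R x T = 200 x 10 x 3 = 6000
I = 6000 / 100 = $60

$60


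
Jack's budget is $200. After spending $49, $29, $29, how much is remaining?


Add up expenses:
$49 + $29 + $29 = $107
Subtract from budget:
$200 - $107 = $93

$93


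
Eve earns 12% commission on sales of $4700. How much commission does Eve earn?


Convert rate to decimal:
12% = 0.12
Multiply by sales:
$4700 x 0.12 = $564

$564


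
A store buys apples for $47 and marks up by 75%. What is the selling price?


Calculate the markup amount:
75% of $47 = $35.25
Add to cost:
$47 + $35.25 = $82.25

$82.25


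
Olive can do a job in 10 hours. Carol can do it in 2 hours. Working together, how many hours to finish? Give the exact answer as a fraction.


Olive's rate: 1/10 of the job per hour
Carol's rate: 1/2 of the job per hour
Combined rate: 1/10 + 1/2 = 3/5 per hour
Time = 1 / (3/5) = 5/3 hours (≈ 1.67 hours)

5/3 hours


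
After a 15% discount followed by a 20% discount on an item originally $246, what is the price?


First discount:
15% of $246 = $36.90
Price after first discount:
$246 - $36.90 = $209.10
Second discount:
20% of $209.10 = $41.82
Final price:
$209.10 - $41.82 = $167.28

$167.28


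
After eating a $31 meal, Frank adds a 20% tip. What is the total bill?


Calculate the tip:
20% of $31 = $6.20
Add tip to meal cost:
$31 + $6.20 = $37.20

$37.20


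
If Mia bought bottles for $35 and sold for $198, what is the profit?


Selling price = $198
Cost price = $35
Profit = selling price - cost price:
Profit = $198 - $35 = $163

$163


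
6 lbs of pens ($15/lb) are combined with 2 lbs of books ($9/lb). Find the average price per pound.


Cost of pens:
6 x $15 = $90
Cost of books:
2 x $9 = $18
Total cost: $90 + $18 = $108
Total weight: 8 lbs
Average: $108 / 8 = $13.50/lb

$13.50/lb


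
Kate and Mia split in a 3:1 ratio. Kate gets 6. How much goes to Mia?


Find the multiplier:
6 / 3 = 2
Apply to Mia's share:
1 x 2 = 2

2


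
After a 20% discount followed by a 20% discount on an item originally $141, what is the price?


First discount:
20% of $141 = $28.20
Price after first discount:
$141 - $28.20 = $112.80
Second discount:
20% of $112.80 = $22.56
Final price:
$112.80 - $22.56 = $90.24

$90.24


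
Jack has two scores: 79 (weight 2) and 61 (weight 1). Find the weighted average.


Weighted sum:
2 x 79 + 1 x 61 = 219
Total weight:
2 + 1 = 3
Weighted average:
219 / 3 = 73

73


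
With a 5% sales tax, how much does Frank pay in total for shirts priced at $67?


Calculate the tax:
5% of $67 = $3.35
Add tax to price:
$67 + $3.35 = $70.35

$70.35


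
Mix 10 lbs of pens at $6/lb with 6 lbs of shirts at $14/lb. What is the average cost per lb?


Cost of pens:
10 x $6 = $60
Cost of shirts:
6 x $14 = $84
Total cost: $60 + $84 = $144
Total weight: 16 lbs
Average: $144 / 16 = $9/lb

$9/lb


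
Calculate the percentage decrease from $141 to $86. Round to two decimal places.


Find the absolute change:
|86 - 141| = 55
Divide by original and multiply by 100:
55 / 141 x 100 = 39.0070...% ≈ 39.01%

39.01%


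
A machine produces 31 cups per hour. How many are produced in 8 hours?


Production rate: 31 cups per hour
Time: 8 hours
Total: 31 x 8 = 248 cups

248 cups


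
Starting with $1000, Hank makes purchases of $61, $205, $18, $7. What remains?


Add up expenses:
$61 + $205 + $18 + $7 = $291
Subtract from budget:
$1000 - $291 = $709

$709


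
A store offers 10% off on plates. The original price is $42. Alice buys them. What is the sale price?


Calculate the discount amount:
10% of $42 = $4.20
Subtract from original:
$42 - $4.20 = $37.80

$37.80


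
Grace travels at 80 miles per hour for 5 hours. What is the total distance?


Use the formula: distance = speed x time
Speed = 80 mph, Time = 5 hours
80 x 5 = 400 miles

400 miles


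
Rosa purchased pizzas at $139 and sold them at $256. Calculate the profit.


Selling price = $256
Cost price = $139
Profit = selling price - cost price:
Profit = $256 - $139 = $117

$117


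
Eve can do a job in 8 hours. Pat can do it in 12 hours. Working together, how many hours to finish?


Eve's rate: 1/8 of the job per hour
Pat's rate: 1/12 of the job per hour
Combined rate: 1/8 + 1/12 = 5/24 per hour
Time = 1 / (5/24) = 24/5 = 4.8 hours

4.8 hours


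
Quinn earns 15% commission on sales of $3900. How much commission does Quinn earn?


Convert rate to decimal:
15% = 0.15
Multiply by sales:
$3900 x 0.15 = $585

$585


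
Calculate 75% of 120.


Convert percentage to decimal:
75% = 0.75
Multiply:
120 x 0.75 = 90

90


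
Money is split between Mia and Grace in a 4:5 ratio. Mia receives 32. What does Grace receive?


Find the multiplier:
32 / 4 = 8
Apply to Grace's share:
5 x 8 = 40

40


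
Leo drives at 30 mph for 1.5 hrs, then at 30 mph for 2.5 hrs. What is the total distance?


Leg 1 distance:
30 x 1.5 = 45 miles
Leg 2 distance:
30 x 2.5 = 75 miles
Total distance:
45 + 75 = 120 miles

120 miles


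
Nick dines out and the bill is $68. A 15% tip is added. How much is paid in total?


Calculate the tip:
15% of $68 = $10.20
Add tip to meal cost:
$68 + $10.20 = $78.20

$78.20


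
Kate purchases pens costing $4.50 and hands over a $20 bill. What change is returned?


Start with the amount paid:
$20
Subtract the price:
$20 - $4.50 = $15.50

$15.50


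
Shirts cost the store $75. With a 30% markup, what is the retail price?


Calculate the markup amount:
30% of $75 = $22.50
Add to cost:
$75 + $22.50 = $97.50

$97.50


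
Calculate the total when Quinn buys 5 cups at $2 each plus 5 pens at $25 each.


Cost of cups:
5 x $2 = $10
Cost of pens:
5 x $25 = $125
Add both:
$10 + $125 = $135

$135


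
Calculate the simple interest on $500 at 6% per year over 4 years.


Use the formula I = P x R x T / 100
P x R x T = 500 x 6 x 4 = 12000
I = 12000 / 100 = $120

$120


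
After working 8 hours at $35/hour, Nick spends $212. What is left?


Calculate earnings:
8 x $35 = $280
Subtract spending:
$280 - $212 = $68

$68


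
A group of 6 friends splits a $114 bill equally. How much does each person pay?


Total bill: $114
Number of people: 6
Each pays: $114 / 6 = $19

$19


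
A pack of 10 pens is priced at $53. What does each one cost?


Total cost: $53
Number of items: 10
Unit price: $53 / 10 = $5.30

$5.30


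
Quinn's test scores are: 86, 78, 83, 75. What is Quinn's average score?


Add the scores:
86 + 78 + 83 + 75 = 322
Divide by the number of tests:
322 / 4 = 80.5

80.5


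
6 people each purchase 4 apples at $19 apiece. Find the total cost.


Cost per person:
4 x $19 = $76
Group total:
6 x $76 = $456

$456


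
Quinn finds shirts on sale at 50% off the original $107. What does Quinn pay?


Calculate the discount amount:
50% of $107 = $53.50
Subtract from original:
$107 - $53.50 = $53.50

$53.50


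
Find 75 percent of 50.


Convert percentage to decimal:
75% = 0.75
Multiply:
50 x 0.75 = 37.5

37.5


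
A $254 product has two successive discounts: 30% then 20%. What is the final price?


First discount:
30% of $254 = $76.20
Price after first discount:
$254 - $76.20 = $177.80
Second discount:
20% of $177.80 = $35.56
Final price:
$177.80 - $35.56 = $142.24

$142.24


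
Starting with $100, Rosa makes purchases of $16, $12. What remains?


Add up expenses:
$16 + $12 = $28
Subtract from budget:
$100 - $28 = $72

$72


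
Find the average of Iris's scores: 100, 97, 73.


Add the scores:
100 + 97 + 73 = 270
Divide by the number of tests:
270 / 3 = 90

90


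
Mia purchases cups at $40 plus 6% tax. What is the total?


Calculate the tax:
6% of $40 = $2.40
Add tax to price:
$40 + $2.40 = $42.40

$42.40


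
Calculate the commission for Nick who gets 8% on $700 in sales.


Convert rate to decimal:
8% = 0.08
Multiply by sales:
$700 x 0.08 = $56

$56


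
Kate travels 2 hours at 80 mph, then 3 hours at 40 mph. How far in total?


Leg 1 distance:
80 x 2 = 160 miles
Leg 2 distance:
40 x 3 = 120 miles
Total distance:
160 + 120 = 280 miles

280 miles


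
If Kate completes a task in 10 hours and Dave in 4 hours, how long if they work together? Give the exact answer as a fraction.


Kate's rate: 1/10 of the job per hour
Dave's rate: 1/4 of the job per hour
Combined rate: 1/10 + 1/4 = 7/20 per hour
Time = 1 / (7/20) = 20/7 hours (≈ 2.86 hours)

20/7 hours


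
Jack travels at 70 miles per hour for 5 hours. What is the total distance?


Use the formula: distance = speed x time
Speed = 70 mph, Time = 5 hours
70 x 5 = 350 miles

350 miles


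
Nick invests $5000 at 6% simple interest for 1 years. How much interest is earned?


Use the formula I = P x R x T / 100
P x R x T = 5000 x 6 x 1 = 30000
I = 30000 / 100 = $300

$300


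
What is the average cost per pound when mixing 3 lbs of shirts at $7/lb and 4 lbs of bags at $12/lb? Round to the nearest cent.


Cost of shirts:
3 x $7 = $21
Cost of bags:
4 x $12 = $48
Total cost: $21 + $48 = $69
Total weight: 7 lbs
Average: $69 / 7 = $9.8571... ≈ $9.86/lb

$9.86/lb


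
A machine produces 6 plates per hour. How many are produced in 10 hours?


Production rate: 6 plates per hour
Time: 10 hours
Total: 6 x 10 = 60 plates

60 plates


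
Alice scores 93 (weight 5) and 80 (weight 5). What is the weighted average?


Weighted sum:
5 x 93 + 5 x 80 = 865
Total weight:
5 + 5 = 10
Weighted average:
865 / 10 = 86.5

86.5


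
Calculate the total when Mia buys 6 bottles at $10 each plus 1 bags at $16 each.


Cost of bottles:
6 x $10 = $60
Cost of bags:
1 x $16 = $16
Add both:
$60 + $16 = $76

$76


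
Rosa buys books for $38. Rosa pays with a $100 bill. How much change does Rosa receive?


Start with the amount paid:
$100
Subtract the price:
$100 - $38 = $62

$62


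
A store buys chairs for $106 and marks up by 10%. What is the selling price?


Calculate the markup amount:
10% of $106 = $10.60
Add to cost:
$106 + $10.60 = $116.60

$116.60


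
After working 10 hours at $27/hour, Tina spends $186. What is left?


Calculate earnings:
10 x $27 = $270
Subtract spending:
$270 - $186 = $84

$84


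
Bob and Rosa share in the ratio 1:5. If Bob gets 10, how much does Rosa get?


Find the multiplier:
10 / 1 = 10
Apply to Rosa's share:
5 x 10 = 50

50
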